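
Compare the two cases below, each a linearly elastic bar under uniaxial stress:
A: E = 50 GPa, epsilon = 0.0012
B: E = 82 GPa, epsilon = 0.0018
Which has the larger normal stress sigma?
Model: a linearly elastic bar under uniaxial stress, so sigma = E·epsilon (SI units).
  A: sigma = (5 × 10¹⁰) × 0.0012 = 6 × 10⁷ Pa = 60 MPa
  B: sigma = (8.2 × 10¹⁰) × 0.0018 = 1.476 × 10⁸ Pa = 147.6 MPa
147.6 MPa > 60 MPa, so B is larger.
Final answer: B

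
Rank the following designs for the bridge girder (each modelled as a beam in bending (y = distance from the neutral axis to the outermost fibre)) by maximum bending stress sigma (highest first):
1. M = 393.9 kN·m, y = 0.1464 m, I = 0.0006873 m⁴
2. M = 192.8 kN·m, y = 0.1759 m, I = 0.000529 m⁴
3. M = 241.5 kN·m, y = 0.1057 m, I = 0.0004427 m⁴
Model: a beam in bending (y = distance from the neutral axis to the outermost fibre), so sigma = (M·y) / I (SI units).
  Case 1: sigma = (393900 × 0.1464) / 0.0006873 = 8.39 × 10⁷ Pa = 83.9 MPa
  Case 2: sigma = (192800 × 0.1759) / 0.000529 = 6.411 × 10⁷ Pa = 64.11 MPa
  Case 3: sigma = (241500 × 0.1057) / 0.0004427 = 5.766 × 10⁷ Pa = 57.66 MPa
Ordering: 83.9 MPa (case 1) > 64.11 MPa (case 2) > 57.66 MPa (case 3)
Final answer: 1, 2, 3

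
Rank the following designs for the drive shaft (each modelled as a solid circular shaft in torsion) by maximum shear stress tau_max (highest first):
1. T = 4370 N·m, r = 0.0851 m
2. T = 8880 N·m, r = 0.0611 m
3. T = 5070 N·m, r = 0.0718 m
Model: a solid circular shaft in torsion, so tau_max = (2·T) / (π·r^3) (SI units).
  Case 1: tau_max = (2 × 4370) / (π × 0.0851^3) = 4.514 × 10⁶ Pa = 4.514 MPa
  Case 2: tau_max = (2 × 8880) / (π × 0.0611^3) = 2.478 × 10⁷ Pa = 24.78 MPa
  Case 3: tau_max = (2 × 5070) / (π × 0.0718^3) = 8.72 × 10⁶ Pa = 8.72 MPa
Ordering: 24.78 MPa (case 2) > 8.72 MPa (case 3) > 4.514 MPa (case 1)
Final answer: 2, 3, 1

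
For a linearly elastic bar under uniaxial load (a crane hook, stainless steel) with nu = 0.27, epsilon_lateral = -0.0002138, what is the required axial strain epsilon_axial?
Model: a linearly elastic bar under uniaxial load, so epsilon_lateral = -nu·epsilon_axial.
Solve for epsilon_axial: epsilon_axial = -epsilon_lateral / nu.
Substitute:
  epsilon_axial = -(-0.0002138) / 0.27
  epsilon_axial = 0.0007919
Final answer: epsilon_axial = 0.0007919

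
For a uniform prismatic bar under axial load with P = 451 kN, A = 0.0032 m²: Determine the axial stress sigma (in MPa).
Model: a uniform prismatic bar under axial load, so sigma = P / A.
Convert to SI units:
  P = 451 kN = 451000 N
Substitute:
  sigma = 451000 / 0.0032
  sigma = 1.409 × 10⁸ Pa
Convert: sigma = 1.409 × 10⁸ Pa = 140.9 MPa
Final answer: sigma = 140.9 MPa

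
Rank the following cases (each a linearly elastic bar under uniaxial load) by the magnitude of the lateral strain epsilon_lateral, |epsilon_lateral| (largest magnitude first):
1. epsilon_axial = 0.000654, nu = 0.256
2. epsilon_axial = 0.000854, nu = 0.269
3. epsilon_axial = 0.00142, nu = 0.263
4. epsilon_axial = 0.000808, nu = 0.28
Model: a linearly elastic bar under uniaxial load, so epsilon_lateral = -nu·epsilon_axial (SI units).
  Case 1: epsilon_lateral = -(0.256 × 0.000654) = -0.0001674
  Case 2: epsilon_lateral = -(0.269 × 0.000854) = -0.0002297
  Case 3: epsilon_lateral = -(0.263 × 0.00142) = -0.0003735
  Case 4: epsilon_lateral = -(0.28 × 0.000808) = -0.0002262
Ordering by |epsilon_lateral|: 0.0003735 (case 3) > 0.0002297 (case 2) > 0.0002262 (case 4) > 0.0001674 (case 1)
Final answer: 3, 2, 4, 1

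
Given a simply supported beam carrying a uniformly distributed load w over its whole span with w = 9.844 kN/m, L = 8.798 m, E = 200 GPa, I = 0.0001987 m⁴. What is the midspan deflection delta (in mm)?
Model: a simply supported beam carrying a uniformly distributed load w over its whole span, so delta = (5·w·L^4) / (384·E·I).
Convert to SI units:
  w = 9.844 kN/m = 9844 N/m
  E = 200 GPa = 2 × 10¹¹ Pa
Substitute:
  delta = (5 × 9844 × 8.798^4) / (384 × (2 × 10¹¹) × 0.0001987)
  delta = 0.01932 m
Convert: delta = 0.01932 m = 19.32 mm
Final answer: delta = 19.32 mm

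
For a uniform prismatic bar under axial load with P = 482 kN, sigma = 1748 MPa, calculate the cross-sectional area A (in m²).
Model: a uniform prismatic bar under axial load, so sigma = P / A.
Solve for A: A = P / sigma.
Convert to SI units:
  P = 482 kN = 482000 N
  sigma = 1748 MPa = 1.748 × 10⁹ Pa
Substitute:
  A = 482000 / (1.748 × 10⁹)
  A = 0.0002757 m²
Final answer: A = 0.0002757 m²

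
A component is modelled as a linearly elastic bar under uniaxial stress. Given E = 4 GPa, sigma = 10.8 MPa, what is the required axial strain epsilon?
Model: a linearly elastic bar under uniaxial stress, so sigma = E·epsilon.
Solve for epsilon: epsilon = sigma / E.
Convert to SI units:
  E = 4 GPa = 4 × 10⁹ Pa
  sigma = 10.8 MPa = 1.08 × 10⁷ Pa
Substitute:
  epsilon = (1.08 × 10⁷) / (4 × 10⁹)
  epsilon = 0.0027
Final answer: epsilon = 0.0027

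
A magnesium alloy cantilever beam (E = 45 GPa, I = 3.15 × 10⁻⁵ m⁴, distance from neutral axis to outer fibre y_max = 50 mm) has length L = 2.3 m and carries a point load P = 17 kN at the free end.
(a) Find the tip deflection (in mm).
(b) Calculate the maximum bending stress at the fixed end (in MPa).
(a) Tip deflection of a cantilever with an end point load: δ = P·L^3 / (3·E·I). Convert P = 17 kN = 17000 N, E = 45 GPa = 4.5 × 10¹⁰ Pa.
  δ = (17000 × 2.3^3) / (3 × (4.5 × 10¹⁰) × (3.15 × 10⁻⁵)) = 0.04864 m = 48.64 mm
(b) Maximum bending moment at the fixed end: M = P·L = 17000 × 2.3 = 39100 N·m. Convert y_max = 50 mm = 0.05 m.
  σ = M·y_max / I = (39100 × 0.05) / (3.15 × 10⁻⁵) = 6.206 × 10⁷ Pa = 62.06 MPa
Final answer: (a) δ = 48.64 mm, (b) σ = 62.06 MPa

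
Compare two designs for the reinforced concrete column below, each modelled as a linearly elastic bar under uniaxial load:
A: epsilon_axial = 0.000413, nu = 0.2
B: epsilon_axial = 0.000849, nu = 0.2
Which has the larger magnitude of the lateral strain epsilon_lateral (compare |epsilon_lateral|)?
Model: a linearly elastic bar under uniaxial load, so epsilon_lateral = -nu·epsilon_axial (SI units).
  A: epsilon_lateral = -(0.2 × 0.000413) = -8.26 × 10⁻⁵
  B: epsilon_lateral = -(0.2 × 0.000849) = -0.0001698
|epsilon_lateral|: A = 8.26 × 10⁻⁵, B = 0.0001698, so B is larger in magnitude.
Final answer: B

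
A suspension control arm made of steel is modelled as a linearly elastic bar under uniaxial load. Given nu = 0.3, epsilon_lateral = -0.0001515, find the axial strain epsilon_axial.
Model: a linearly elastic bar under uniaxial load, so epsilon_lateral = -nu·epsilon_axial.
Solve for epsilon_axial: epsilon_axial = -epsilon_lateral / nu.
Substitute:
  epsilon_axial = -(-0.0001515) / 0.3
  epsilon_axial = 0.000505
Final answer: epsilon_axial = 0.000505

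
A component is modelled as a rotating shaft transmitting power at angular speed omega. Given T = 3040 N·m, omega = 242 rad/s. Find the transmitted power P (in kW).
Model: a rotating shaft transmitting power at angular speed omega, so P = T·omega.
Substitute:
  P = 3040 × 242
  P = 735700 W
Convert: P = 735700 W = 735.7 kW
Final answer: P = 735.7 kW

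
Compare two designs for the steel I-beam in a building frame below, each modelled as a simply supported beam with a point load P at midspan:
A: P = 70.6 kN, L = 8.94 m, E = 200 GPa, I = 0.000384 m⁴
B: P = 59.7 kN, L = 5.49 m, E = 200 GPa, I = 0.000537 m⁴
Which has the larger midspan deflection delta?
Model: a simply supported beam with a point load P at midspan, so delta = (P·L^3) / (48·E·I) (SI units).
  A: delta = (70600 × 8.94^3) / (48 × (2 × 10¹¹) × 0.000384) = 0.01368 m = 13.68 mm
  B: delta = (59700 × 5.49^3) / (48 × (2 × 10¹¹) × 0.000537) = 0.001916 m = 1.916 mm
13.68 mm > 1.916 mm, so A is larger.
Final answer: A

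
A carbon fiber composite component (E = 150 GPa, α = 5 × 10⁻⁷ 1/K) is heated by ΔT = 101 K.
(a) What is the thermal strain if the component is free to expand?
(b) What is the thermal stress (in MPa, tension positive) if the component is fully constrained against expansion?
(a) Free thermal strain ε_th = α·ΔT = (5 × 10⁻⁷) × 101 = 5.05 × 10⁻⁵
(b) Fully constrained, the expansion is suppressed, so σ = -E·α·ΔT. Convert E = 150 GPa = 1.5 × 10¹¹ Pa.
  σ = -(1.5 × 10¹¹) × (5 × 10⁻⁷) × 101 = -7.575 × 10⁶ Pa = -7.575 MPa (compressive)
Final answer: (a) ε_th = 5.05 × 10⁻⁵, (b) σ = -7.575 MPa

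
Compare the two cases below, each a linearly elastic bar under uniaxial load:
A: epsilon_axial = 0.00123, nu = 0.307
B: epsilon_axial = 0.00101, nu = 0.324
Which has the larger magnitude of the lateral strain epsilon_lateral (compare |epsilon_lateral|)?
Model: a linearly elastic bar under uniaxial load, so epsilon_lateral = -nu·epsilon_axial (SI units).
  A: epsilon_lateral = -(0.307 × 0.00123) = -0.0003776
  B: epsilon_lateral = -(0.324 × 0.00101) = -0.0003272
|epsilon_lateral|: A = 0.0003776, B = 0.0003272, so A is larger in magnitude.
Final answer: A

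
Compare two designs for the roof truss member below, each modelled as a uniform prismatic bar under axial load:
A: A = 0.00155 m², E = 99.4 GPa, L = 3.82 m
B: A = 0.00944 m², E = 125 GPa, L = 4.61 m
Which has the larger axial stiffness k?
Model: a uniform prismatic bar under axial load, so k = (A·E) / L (SI units).
  A: k = (0.00155 × (9.94 × 10¹⁰)) / 3.82 = 4.033 × 10⁷ N/m = 40.33 MN/m
  B: k = (0.00944 × (1.25 × 10¹¹)) / 4.61 = 2.56 × 10⁸ N/m = 256 MN/m
256 MN/m > 40.33 MN/m, so B is larger.
Final answer: B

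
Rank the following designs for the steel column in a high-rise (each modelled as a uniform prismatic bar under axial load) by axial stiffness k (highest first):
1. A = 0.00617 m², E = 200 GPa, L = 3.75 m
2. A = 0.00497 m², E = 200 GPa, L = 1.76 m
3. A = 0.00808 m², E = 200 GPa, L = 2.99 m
Model: a uniform prismatic bar under axial load, so k = (A·E) / L (SI units).
  Case 1: k = (0.00617 × (2 × 10¹¹)) / 3.75 = 3.291 × 10⁸ N/m = 329.1 MN/m
  Case 2: k = (0.00497 × (2 × 10¹¹)) / 1.76 = 5.648 × 10⁸ N/m = 564.8 MN/m
  Case 3: k = (0.00808 × (2 × 10¹¹)) / 2.99 = 5.405 × 10⁸ N/m = 540.5 MN/m
Ordering: 564.8 MN/m (case 2) > 540.5 MN/m (case 3) > 329.1 MN/m (case 1)
Final answer: 2, 3, 1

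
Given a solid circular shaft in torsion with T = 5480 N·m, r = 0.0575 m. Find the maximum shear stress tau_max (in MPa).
Model: a solid circular shaft in torsion, so tau_max = (2·T) / (π·r^3).
Substitute:
  tau_max = (2 × 5480) / (π × 0.0575^3)
  tau_max = 1.835 × 10⁷ Pa
Convert: tau_max = 1.835 × 10⁷ Pa = 18.35 MPa
Final answer: tau_max = 18.35 MPa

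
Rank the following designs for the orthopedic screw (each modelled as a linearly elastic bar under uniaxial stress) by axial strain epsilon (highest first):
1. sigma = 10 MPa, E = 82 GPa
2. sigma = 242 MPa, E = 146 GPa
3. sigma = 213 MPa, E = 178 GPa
Model: a linearly elastic bar under uniaxial stress, so epsilon = sigma / E (SI units).
  Case 1: epsilon = (1 × 10⁷) / (8.2 × 10¹⁰) = 0.000122
  Case 2: epsilon = (2.42 × 10⁸) / (1.46 × 10¹¹) = 0.001658
  Case 3: epsilon = (2.13 × 10⁸) / (1.78 × 10¹¹) = 0.001197
Ordering: 0.001658 (case 2) > 0.001197 (case 3) > 0.000122 (case 1)
Final answer: 2, 3, 1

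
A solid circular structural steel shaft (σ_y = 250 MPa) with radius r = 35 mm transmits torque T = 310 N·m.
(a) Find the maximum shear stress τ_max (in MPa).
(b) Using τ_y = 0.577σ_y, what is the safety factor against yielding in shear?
(a) For a solid circular shaft, τ_max = T·r/J with J = π·r^4/2, i.e. τ_max = 2·T / (π·r^3). Convert r = 35 mm = 0.035 m.
  τ_max = (2 × 310) / (π × 0.035^3) = 4.603 × 10⁶ Pa = 4.603 MPa
(b) τ_y = 0.577 × 250 = 144.25 MPa
  SF = τ_y/τ_max = 144.25 / 4.603 = 31.34
Final answer: (a) τ_max = 4.603 MPa, (b) SF = 31.34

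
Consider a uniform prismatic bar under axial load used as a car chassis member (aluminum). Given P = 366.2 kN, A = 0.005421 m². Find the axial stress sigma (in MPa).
Model: a uniform prismatic bar under axial load, so sigma = P / A.
Convert to SI units:
  P = 366.2 kN = 366200 N
Substitute:
  sigma = 366200 / 0.005421
  sigma = 6.755 × 10⁷ Pa
Convert: sigma = 6.755 × 10⁷ Pa = 67.55 MPa
Final answer: sigma = 67.55 MPa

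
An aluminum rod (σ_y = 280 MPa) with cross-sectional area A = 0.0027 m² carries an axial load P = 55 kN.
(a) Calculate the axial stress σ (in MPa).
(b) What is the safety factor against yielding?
(a) Axial stress σ = P/A. Convert P = 55 kN = 55000 N.
  σ = 55000 / 0.0027 = 2.037 × 10⁷ Pa = 20.37 MPa
(b) Safety factor SF = σ_y/σ = 280 / 20.37 = 13.75
Final answer: (a) σ = 20.37 MPa, (b) SF = 13.75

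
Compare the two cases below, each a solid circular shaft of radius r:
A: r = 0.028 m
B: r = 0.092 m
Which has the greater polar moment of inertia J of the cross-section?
Model: a solid circular shaft of radius r, so J = (π·r^4) / 2 (SI units).
  A: J = (π × 0.028^4) / 2 = 9.655 × 10⁻⁷ m⁴
  B: J = (π × 0.092^4) / 2 = 0.0001125 m⁴
0.0001125 m⁴ > 9.655 × 10⁻⁷ m⁴, so B is larger.
Final answer: B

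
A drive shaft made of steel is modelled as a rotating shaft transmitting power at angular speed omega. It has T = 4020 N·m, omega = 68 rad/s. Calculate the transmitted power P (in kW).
Model: a rotating shaft transmitting power at angular speed omega, so P = T·omega.
Substitute:
  P = 4020 × 68
  P = 273400 W
Convert: P = 273400 W = 273.4 kW
Final answer: P = 273.4 kW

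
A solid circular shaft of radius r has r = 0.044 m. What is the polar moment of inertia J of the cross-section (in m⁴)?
Model: a solid circular shaft of radius r, so J = (π·r^4) / 2.
Substitute:
  J = (π × 0.044^4) / 2
  J = 5.887 × 10⁻⁶ m⁴
Final answer: J = 5.887 × 10⁻⁶ m⁴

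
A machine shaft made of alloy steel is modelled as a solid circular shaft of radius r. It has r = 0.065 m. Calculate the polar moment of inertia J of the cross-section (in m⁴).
Model: a solid circular shaft of radius r, so J = (π·r^4) / 2.
Substitute:
  J = (π × 0.065^4) / 2
  J = 2.804 × 10⁻⁵ m⁴
Final answer: J = 2.804 × 10⁻⁵ m⁴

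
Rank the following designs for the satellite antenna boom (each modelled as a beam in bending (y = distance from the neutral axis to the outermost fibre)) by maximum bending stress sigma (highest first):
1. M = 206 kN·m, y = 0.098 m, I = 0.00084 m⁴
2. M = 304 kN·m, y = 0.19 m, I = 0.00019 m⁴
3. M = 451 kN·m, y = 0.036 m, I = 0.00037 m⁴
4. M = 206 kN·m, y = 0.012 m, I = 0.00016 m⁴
Model: a beam in bending (y = distance from the neutral axis to the outermost fibre), so sigma = (M·y) / I (SI units).
  Case 1: sigma = (206000 × 0.098) / 0.00084 = 2.403 × 10⁷ Pa = 24.03 MPa
  Case 2: sigma = (304000 × 0.19) / 0.00019 = 3.04 × 10⁸ Pa = 304 MPa
  Case 3: sigma = (451000 × 0.036) / 0.00037 = 4.388 × 10⁷ Pa = 43.88 MPa
  Case 4: sigma = (206000 × 0.012) / 0.00016 = 1.545 × 10⁷ Pa = 15.45 MPa
Ordering: 304 MPa (case 2) > 43.88 MPa (case 3) > 24.03 MPa (case 1) > 15.45 MPa (case 4)
Final answer: 2, 3, 1, 4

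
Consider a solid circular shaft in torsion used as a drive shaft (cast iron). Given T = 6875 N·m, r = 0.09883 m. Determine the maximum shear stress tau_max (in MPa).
Model: a solid circular shaft in torsion, so tau_max = (2·T) / (π·r^3).
Substitute:
  tau_max = (2 × 6875) / (π × 0.09883^3)
  tau_max = 4.534 × 10⁶ Pa
Convert: tau_max = 4.534 × 10⁶ Pa = 4.534 MPa
Final answer: tau_max = 4.534 MPa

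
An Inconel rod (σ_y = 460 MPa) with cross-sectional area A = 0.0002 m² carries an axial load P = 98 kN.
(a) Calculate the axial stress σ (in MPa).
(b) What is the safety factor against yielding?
(a) Axial stress σ = P/A. Convert P = 98 kN = 98000 N.
  σ = 98000 / 0.0002 = 4.9 × 10⁸ Pa = 490 MPa
(b) Safety factor SF = σ_y/σ = 460 / 490 = 0.9388
Final answer: (a) σ = 490 MPa, (b) SF = 0.9388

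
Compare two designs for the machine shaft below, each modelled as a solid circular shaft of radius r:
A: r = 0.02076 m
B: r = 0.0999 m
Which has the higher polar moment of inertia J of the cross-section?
Model: a solid circular shaft of radius r, so J = (π·r^4) / 2 (SI units).
  A: J = (π × 0.02076^4) / 2 = 2.918 × 10⁻⁷ m⁴
  B: J = (π × 0.0999^4) / 2 = 0.0001565 m⁴
0.0001565 m⁴ > 2.918 × 10⁻⁷ m⁴, so B is larger.
Final answer: B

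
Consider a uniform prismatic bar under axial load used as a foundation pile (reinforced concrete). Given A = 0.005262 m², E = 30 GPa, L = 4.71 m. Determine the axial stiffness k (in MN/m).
Model: a uniform prismatic bar under axial load, so k = (A·E) / L.
Convert to SI units:
  E = 30 GPa = 3 × 10¹⁰ Pa
Substitute:
  k = (0.005262 × (3 × 10¹⁰)) / 4.71
  k = 3.352 × 10⁷ N/m
Convert: k = 3.352 × 10⁷ N/m = 33.52 MN/m
Final answer: k = 33.52 MN/m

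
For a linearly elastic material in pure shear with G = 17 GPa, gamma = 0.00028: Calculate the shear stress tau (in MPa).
Model: a linearly elastic material in pure shear, so tau = G·gamma.
Convert to SI units:
  G = 17 GPa = 1.7 × 10¹⁰ Pa
Substitute:
  tau = (1.7 × 10¹⁰) × 0.00028
  tau = 4.76 × 10⁶ Pa
Convert: tau = 4.76 × 10⁶ Pa = 4.76 MPa
Final answer: tau = 4.76 MPa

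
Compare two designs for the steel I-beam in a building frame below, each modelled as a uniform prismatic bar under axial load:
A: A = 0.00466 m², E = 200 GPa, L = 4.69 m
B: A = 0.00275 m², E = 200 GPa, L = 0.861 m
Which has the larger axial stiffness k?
Model: a uniform prismatic bar under axial load, so k = (A·E) / L (SI units).
  A: k = (0.00466 × (2 × 10¹¹)) / 4.69 = 1.987 × 10⁸ N/m = 198.7 MN/m
  B: k = (0.00275 × (2 × 10¹¹)) / 0.861 = 6.388 × 10⁸ N/m = 638.8 MN/m
638.8 MN/m > 198.7 MN/m, so B is larger.
Final answer: B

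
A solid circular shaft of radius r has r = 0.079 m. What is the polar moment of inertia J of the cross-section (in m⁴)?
Model: a solid circular shaft of radius r, so J = (π·r^4) / 2.
Substitute:
  J = (π × 0.079^4) / 2
  J = 6.118 × 10⁻⁵ m⁴
Final answer: J = 6.118 × 10⁻⁵ m⁴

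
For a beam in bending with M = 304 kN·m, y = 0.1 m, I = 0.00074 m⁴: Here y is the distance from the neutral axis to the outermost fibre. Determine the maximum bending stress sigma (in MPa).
Model: a beam in bending, so sigma = (M·y) / I.
Convert to SI units:
  M = 304 kN·m = 304000 N·m
Substitute:
  sigma = (304000 × 0.1) / 0.00074
  sigma = 4.108 × 10⁷ Pa
Convert: sigma = 4.108 × 10⁷ Pa = 41.08 MPa
Final answer: sigma = 41.08 MPa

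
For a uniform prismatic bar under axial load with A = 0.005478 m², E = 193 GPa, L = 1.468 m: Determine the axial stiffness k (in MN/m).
Model: a uniform prismatic bar under axial load, so k = (A·E) / L.
Convert to SI units:
  E = 193 GPa = 1.93 × 10¹¹ Pa
Substitute:
  k = (0.005478 × (1.93 × 10¹¹)) / 1.468
  k = 7.202 × 10⁸ N/m
Convert: k = 7.202 × 10⁸ N/m = 720.2 MN/m
Final answer: k = 720.2 MN/m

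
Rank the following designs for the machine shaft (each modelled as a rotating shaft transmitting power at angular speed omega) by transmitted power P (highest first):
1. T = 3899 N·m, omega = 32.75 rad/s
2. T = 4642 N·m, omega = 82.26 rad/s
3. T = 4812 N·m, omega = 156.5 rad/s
Model: a rotating shaft transmitting power at angular speed omega, so P = T·omega (SI units).
  Case 1: P = 3899 × 32.75 = 127700 W = 127.7 kW
  Case 2: P = 4642 × 82.26 = 381900 W = 381.9 kW
  Case 3: P = 4812 × 156.5 = 753100 W = 753.1 kW
Ordering: 753.1 kW (case 3) > 381.9 kW (case 2) > 127.7 kW (case 1)
Final answer: 3, 2, 1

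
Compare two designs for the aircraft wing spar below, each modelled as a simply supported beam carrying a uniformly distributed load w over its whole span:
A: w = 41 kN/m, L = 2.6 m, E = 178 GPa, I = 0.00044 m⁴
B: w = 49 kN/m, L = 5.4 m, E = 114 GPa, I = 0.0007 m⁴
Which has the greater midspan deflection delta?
Model: a simply supported beam carrying a uniformly distributed load w over its whole span, so delta = (5·w·L^4) / (384·E·I) (SI units).
  A: delta = (5 × 41000 × 2.6^4) / (384 × (1.78 × 10¹¹) × 0.00044) = 0.0003115 m = 0.3115 mm
  B: delta = (5 × 49000 × 5.4^4) / (384 × (1.14 × 10¹¹) × 0.0007) = 0.006798 m = 6.798 mm
6.798 mm > 0.3115 mm, so B is larger.
Final answer: B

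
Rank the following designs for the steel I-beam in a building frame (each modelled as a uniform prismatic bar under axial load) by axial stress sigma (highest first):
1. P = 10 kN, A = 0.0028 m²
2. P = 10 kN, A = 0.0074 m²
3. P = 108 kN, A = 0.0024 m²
Model: a uniform prismatic bar under axial load, so sigma = P / A (SI units).
  Case 1: sigma = 10000 / 0.0028 = 3.571 × 10⁶ Pa = 3.571 MPa
  Case 2: sigma = 10000 / 0.0074 = 1.351 × 10⁶ Pa = 1.351 MPa
  Case 3: sigma = 108000 / 0.0024 = 4.5 × 10⁷ Pa = 45 MPa
Ordering: 45 MPa (case 3) > 3.571 MPa (case 1) > 1.351 MPa (case 2)
Final answer: 3, 1, 2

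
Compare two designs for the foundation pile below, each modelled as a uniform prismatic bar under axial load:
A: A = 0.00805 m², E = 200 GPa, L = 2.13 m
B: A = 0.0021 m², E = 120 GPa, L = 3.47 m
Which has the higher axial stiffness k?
Model: a uniform prismatic bar under axial load, so k = (A·E) / L (SI units).
  A: k = (0.00805 × (2 × 10¹¹)) / 2.13 = 7.559 × 10⁸ N/m = 755.9 MN/m
  B: k = (0.0021 × (1.2 × 10¹¹)) / 3.47 = 7.262 × 10⁷ N/m = 72.62 MN/m
755.9 MN/m > 72.62 MN/m, so A is larger.
Final answer: A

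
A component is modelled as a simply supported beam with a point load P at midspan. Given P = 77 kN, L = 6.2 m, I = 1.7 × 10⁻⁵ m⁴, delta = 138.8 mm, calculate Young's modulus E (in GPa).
Model: a simply supported beam with a point load P at midspan, so delta = (P·L^3) / (48·E·I).
Solve for E: E = (P·L^3) / (48·delta·I).
Convert to SI units:
  P = 77 kN = 77000 N
  delta = 138.8 mm = 0.1388 m
Substitute:
  E = (77000 × 6.2^3) / (48 × 0.1388 × (1.7 × 10⁻⁵))
  E = 1.62 × 10¹¹ Pa
Convert: E = 1.62 × 10¹¹ Pa = 162 GPa
Final answer: E = 162 GPa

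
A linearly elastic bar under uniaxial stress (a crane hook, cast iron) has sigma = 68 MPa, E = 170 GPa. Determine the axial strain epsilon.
Model: a linearly elastic bar under uniaxial stress, so epsilon = sigma / E.
Convert to SI units:
  sigma = 68 MPa = 6.8 × 10⁷ Pa
  E = 170 GPa = 1.7 × 10¹¹ Pa
Substitute:
  epsilon = (6.8 × 10⁷) / (1.7 × 10¹¹)
  epsilon = 0.0004
Final answer: epsilon = 0.0004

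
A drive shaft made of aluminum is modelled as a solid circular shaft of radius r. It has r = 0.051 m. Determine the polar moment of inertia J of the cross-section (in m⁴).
Model: a solid circular shaft of radius r, so J = (π·r^4) / 2.
Substitute:
  J = (π × 0.051^4) / 2
  J = 1.063 × 10⁻⁵ m⁴
Final answer: J = 1.063 × 10⁻⁵ m⁴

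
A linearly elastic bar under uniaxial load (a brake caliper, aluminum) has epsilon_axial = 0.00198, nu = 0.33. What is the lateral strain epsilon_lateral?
Model: a linearly elastic bar under uniaxial load, so epsilon_lateral = -nu·epsilon_axial.
Substitute:
  epsilon_lateral = -(0.33 × 0.00198)
  epsilon_lateral = -0.0006534
Final answer: epsilon_lateral = -0.0006534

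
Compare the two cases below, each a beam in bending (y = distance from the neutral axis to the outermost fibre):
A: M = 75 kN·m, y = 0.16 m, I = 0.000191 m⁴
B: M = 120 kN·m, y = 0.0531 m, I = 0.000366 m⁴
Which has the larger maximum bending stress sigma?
Model: a beam in bending (y = distance from the neutral axis to the outermost fibre), so sigma = (M·y) / I (SI units).
  A: sigma = (75000 × 0.16) / 0.000191 = 6.283 × 10⁷ Pa = 62.83 MPa
  B: sigma = (120000 × 0.0531) / 0.000366 = 1.741 × 10⁷ Pa = 17.41 MPa
62.83 MPa > 17.41 MPa, so A is larger.
Final answer: A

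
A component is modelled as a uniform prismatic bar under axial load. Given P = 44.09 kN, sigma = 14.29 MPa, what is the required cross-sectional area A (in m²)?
Model: a uniform prismatic bar under axial load, so sigma = P / A.
Solve for A: A = P / sigma.
Convert to SI units:
  P = 44.09 kN = 44090 N
  sigma = 14.29 MPa = 1.429 × 10⁷ Pa
Substitute:
  A = 44090 / (1.429 × 10⁷)
  A = 0.003085 m²
Final answer: A = 0.003085 m²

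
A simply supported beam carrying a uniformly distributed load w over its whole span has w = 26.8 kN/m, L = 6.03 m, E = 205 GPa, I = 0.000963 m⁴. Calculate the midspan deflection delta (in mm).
Model: a simply supported beam carrying a uniformly distributed load w over its whole span, so delta = (5·w·L^4) / (384·E·I).
Convert to SI units:
  w = 26.8 kN/m = 26800 N/m
  E = 205 GPa = 2.05 × 10¹¹ Pa
Substitute:
  delta = (5 × 26800 × 6.03^4) / (384 × (2.05 × 10¹¹) × 0.000963)
  delta = 0.002337 m
Convert: delta = 0.002337 m = 2.337 mm
Final answer: delta = 2.337 mm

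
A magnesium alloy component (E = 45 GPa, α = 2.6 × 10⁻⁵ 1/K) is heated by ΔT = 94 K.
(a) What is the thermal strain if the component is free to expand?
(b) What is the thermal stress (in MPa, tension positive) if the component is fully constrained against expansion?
(a) Free thermal strain ε_th = α·ΔT = (2.6 × 10⁻⁵) × 94 = 0.002444
(b) Fully constrained, the expansion is suppressed, so σ = -E·α·ΔT. Convert E = 45 GPa = 4.5 × 10¹⁰ Pa.
  σ = -(4.5 × 10¹⁰) × (2.6 × 10⁻⁵) × 94 = -1.1 × 10⁸ Pa = -110 MPa (compressive)
Final answer: (a) ε_th = 0.002444, (b) σ = -110 MPa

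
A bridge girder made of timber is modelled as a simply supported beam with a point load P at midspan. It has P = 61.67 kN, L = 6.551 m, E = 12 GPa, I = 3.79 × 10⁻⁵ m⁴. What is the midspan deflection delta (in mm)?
Model: a simply supported beam with a point load P at midspan, so delta = (P·L^3) / (48·E·I).
Convert to SI units:
  P = 61.67 kN = 61670 N
  E = 12 GPa = 1.2 × 10¹⁰ Pa
Substitute:
  delta = (61670 × 6.551^3) / (48 × (1.2 × 10¹⁰) × (3.79 × 10⁻⁵))
  delta = 0.7942 m
Convert: delta = 0.7942 m = 794.2 mm
Final answer: delta = 794.2 mm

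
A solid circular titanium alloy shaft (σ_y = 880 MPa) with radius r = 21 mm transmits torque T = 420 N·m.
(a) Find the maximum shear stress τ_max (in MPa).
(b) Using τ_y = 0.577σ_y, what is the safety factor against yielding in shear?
(a) For a solid circular shaft, τ_max = T·r/J with J = π·r^4/2, i.e. τ_max = 2·T / (π·r^3). Convert r = 21 mm = 0.021 m.
  τ_max = (2 × 420) / (π × 0.021^3) = 2.887 × 10⁷ Pa = 28.87 MPa
(b) τ_y = 0.577 × 880 = 507.76 MPa
  SF = τ_y/τ_max = 507.76 / 28.87 = 17.59
Final answer: (a) τ_max = 28.87 MPa, (b) SF = 17.59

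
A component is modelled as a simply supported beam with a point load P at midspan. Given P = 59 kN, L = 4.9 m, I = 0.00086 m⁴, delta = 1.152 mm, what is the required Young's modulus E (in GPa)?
Model: a simply supported beam with a point load P at midspan, so delta = (P·L^3) / (48·E·I).
Solve for E: E = (P·L^3) / (48·delta·I).
Convert to SI units:
  P = 59 kN = 59000 N
  delta = 1.152 mm = 0.001152 m
Substitute:
  E = (59000 × 4.9^3) / (48 × 0.001152 × 0.00086)
  E = 1.46 × 10¹¹ Pa
Convert: E = 1.46 × 10¹¹ Pa = 146 GPa
Final answer: E = 146 GPa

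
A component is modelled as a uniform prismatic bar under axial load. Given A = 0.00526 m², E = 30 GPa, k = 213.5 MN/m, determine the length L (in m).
Model: a uniform prismatic bar under axial load, so k = (A·E) / L.
Solve for L: L = (A·E) / k.
Convert to SI units:
  E = 30 GPa = 3 × 10¹⁰ Pa
  k = 213.5 MN/m = 2.135 × 10⁸ N/m
Substitute:
  L = (0.00526 × (3 × 10¹⁰)) / (2.135 × 10⁸)
  L = 0.7391 m
Final answer: L = 0.7391 m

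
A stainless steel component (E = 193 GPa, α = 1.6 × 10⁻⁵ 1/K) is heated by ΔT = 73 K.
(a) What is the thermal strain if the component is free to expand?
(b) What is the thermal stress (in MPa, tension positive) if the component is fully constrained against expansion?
(a) Free thermal strain ε_th = α·ΔT = (1.6 × 10⁻⁵) × 73 = 0.001168
(b) Fully constrained, the expansion is suppressed, so σ = -E·α·ΔT. Convert E = 193 GPa = 1.93 × 10¹¹ Pa.
  σ = -(1.93 × 10¹¹) × (1.6 × 10⁻⁵) × 73 = -2.254 × 10⁸ Pa = -225.4 MPa (compressive)
Final answer: (a) ε_th = 0.001168, (b) σ = -225.4 MPa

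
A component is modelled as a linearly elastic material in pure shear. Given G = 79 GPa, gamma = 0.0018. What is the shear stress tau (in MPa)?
Model: a linearly elastic material in pure shear, so tau = G·gamma.
Convert to SI units:
  G = 79 GPa = 7.9 × 10¹⁰ Pa
Substitute:
  tau = (7.9 × 10¹⁰) × 0.0018
  tau = 1.422 × 10⁸ Pa
Convert: tau = 1.422 × 10⁸ Pa = 142.2 MPa
Final answer: tau = 142.2 MPa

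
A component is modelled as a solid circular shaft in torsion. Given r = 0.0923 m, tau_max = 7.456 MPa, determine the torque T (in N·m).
Model: a solid circular shaft in torsion, so tau_max = (2·T) / (π·r^3).
Solve for T: T = (π·tau_max·r^3) / 2.
Convert to SI units:
  tau_max = 7.456 MPa = 7.456 × 10⁶ Pa
Substitute:
  T = (π × (7.456 × 10⁶) × 0.0923^3) / 2
  T = 9209 N·m
Final answer: T = 9209 N·m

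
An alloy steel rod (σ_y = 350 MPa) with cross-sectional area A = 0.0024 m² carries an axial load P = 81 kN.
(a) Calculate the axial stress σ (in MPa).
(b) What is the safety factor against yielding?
(a) Axial stress σ = P/A. Convert P = 81 kN = 81000 N.
  σ = 81000 / 0.0024 = 3.375 × 10⁷ Pa = 33.75 MPa
(b) Safety factor SF = σ_y/σ = 350 / 33.75 = 10.37
Final answer: (a) σ = 33.75 MPa, (b) SF = 10.37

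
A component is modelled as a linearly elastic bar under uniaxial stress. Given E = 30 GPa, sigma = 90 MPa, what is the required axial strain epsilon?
Model: a linearly elastic bar under uniaxial stress, so sigma = E·epsilon.
Solve for epsilon: epsilon = sigma / E.
Convert to SI units:
  E = 30 GPa = 3 × 10¹⁰ Pa
  sigma = 90 MPa = 9 × 10⁷ Pa
Substitute:
  epsilon = (9 × 10⁷) / (3 × 10¹⁰)
  epsilon = 0.003
Final answer: epsilon = 0.003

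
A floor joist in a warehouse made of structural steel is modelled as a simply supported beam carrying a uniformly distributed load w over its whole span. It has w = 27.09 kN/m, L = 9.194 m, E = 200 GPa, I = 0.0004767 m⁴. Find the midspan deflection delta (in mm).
Model: a simply supported beam carrying a uniformly distributed load w over its whole span, so delta = (5·w·L^4) / (384·E·I).
Convert to SI units:
  w = 27.09 kN/m = 27090 N/m
  E = 200 GPa = 2 × 10¹¹ Pa
Substitute:
  delta = (5 × 27090 × 9.194^4) / (384 × (2 × 10¹¹) × 0.0004767)
  delta = 0.02644 m
Convert: delta = 0.02644 m = 26.44 mm
Final answer: delta = 26.44 mm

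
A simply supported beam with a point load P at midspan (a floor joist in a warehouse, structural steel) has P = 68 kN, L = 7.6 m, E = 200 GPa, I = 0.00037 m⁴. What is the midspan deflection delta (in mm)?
Model: a simply supported beam with a point load P at midspan, so delta = (P·L^3) / (48·E·I).
Convert to SI units:
  P = 68 kN = 68000 N
  E = 200 GPa = 2 × 10¹¹ Pa
Substitute:
  delta = (68000 × 7.6^3) / (48 × (2 × 10¹¹) × 0.00037)
  delta = 0.008404 m
Convert: delta = 0.008404 m = 8.404 mm
Final answer: delta = 8.404 mm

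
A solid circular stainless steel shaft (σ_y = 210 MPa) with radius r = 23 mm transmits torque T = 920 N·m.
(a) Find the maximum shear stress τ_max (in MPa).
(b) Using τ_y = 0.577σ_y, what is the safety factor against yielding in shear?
(a) For a solid circular shaft, τ_max = T·r/J with J = π·r^4/2, i.e. τ_max = 2·T / (π·r^3). Convert r = 23 mm = 0.023 m.
  τ_max = (2 × 920) / (π × 0.023^3) = 4.814 × 10⁷ Pa = 48.14 MPa
(b) τ_y = 0.577 × 210 = 121.17 MPa
  SF = τ_y/τ_max = 121.17 / 48.14 = 2.517
Final answer: (a) τ_max = 48.14 MPa, (b) SF = 2.517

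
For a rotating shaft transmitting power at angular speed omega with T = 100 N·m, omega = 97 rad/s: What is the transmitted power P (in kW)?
Model: a rotating shaft transmitting power at angular speed omega, so P = T·omega.
Substitute:
  P = 100 × 97
  P = 9700 W
Convert: P = 9700 W = 9.7 kW
Final answer: P = 9.7 kW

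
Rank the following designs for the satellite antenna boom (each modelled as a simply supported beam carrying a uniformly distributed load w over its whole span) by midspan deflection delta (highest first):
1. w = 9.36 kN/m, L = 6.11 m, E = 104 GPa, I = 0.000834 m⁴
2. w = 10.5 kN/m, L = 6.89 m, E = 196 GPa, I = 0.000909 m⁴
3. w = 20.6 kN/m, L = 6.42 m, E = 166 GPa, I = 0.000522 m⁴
Model: a simply supported beam carrying a uniformly distributed load w over its whole span, so delta = (5·w·L^4) / (384·E·I) (SI units).
  Case 1: delta = (5 × 9360 × 6.11^4) / (384 × (1.04 × 10¹¹) × 0.000834) = 0.001958 m = 1.958 mm
  Case 2: delta = (5 × 10500 × 6.89^4) / (384 × (1.96 × 10¹¹) × 0.000909) = 0.001729 m = 1.729 mm
  Case 3: delta = (5 × 20600 × 6.42^4) / (384 × (1.66 × 10¹¹) × 0.000522) = 0.005259 m = 5.259 mm
Ordering: 5.259 mm (case 3) > 1.958 mm (case 1) > 1.729 mm (case 2)
Final answer: 3, 1, 2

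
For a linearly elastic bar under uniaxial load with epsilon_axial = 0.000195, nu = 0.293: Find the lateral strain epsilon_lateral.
Model: a linearly elastic bar under uniaxial load, so epsilon_lateral = -nu·epsilon_axial.
Substitute:
  epsilon_lateral = -(0.293 × 0.000195)
  epsilon_lateral = -5.713 × 10⁻⁵
Final answer: epsilon_lateral = -5.713 × 10⁻⁵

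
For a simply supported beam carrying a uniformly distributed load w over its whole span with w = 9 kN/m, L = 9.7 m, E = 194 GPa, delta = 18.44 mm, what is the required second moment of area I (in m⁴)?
Model: a simply supported beam carrying a uniformly distributed load w over its whole span, so delta = (5·w·L^4) / (384·E·I).
Solve for I: I = (5·w·L^4) / (384·delta·E).
Convert to SI units:
  w = 9 kN/m = 9000 N/m
  E = 194 GPa = 1.94 × 10¹¹ Pa
  delta = 18.44 mm = 0.01844 m
Substitute:
  I = (5 × 9000 × 9.7^4) / (384 × 0.01844 × (1.94 × 10¹¹))
  I = 0.00029 m⁴
Final answer: I = 0.00029 m⁴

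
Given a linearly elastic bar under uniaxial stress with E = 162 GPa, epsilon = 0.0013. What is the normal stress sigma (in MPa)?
Model: a linearly elastic bar under uniaxial stress, so sigma = E·epsilon.
Convert to SI units:
  E = 162 GPa = 1.62 × 10¹¹ Pa
Substitute:
  sigma = (1.62 × 10¹¹) × 0.0013
  sigma = 2.106 × 10⁸ Pa
Convert: sigma = 2.106 × 10⁸ Pa = 210.6 MPa
Final answer: sigma = 210.6 MPa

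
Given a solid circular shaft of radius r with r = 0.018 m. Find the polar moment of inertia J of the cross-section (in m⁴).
Model: a solid circular shaft of radius r, so J = (π·r^4) / 2.
Substitute:
  J = (π × 0.018^4) / 2
  J = 1.649 × 10⁻⁷ m⁴
Final answer: J = 1.649 × 10⁻⁷ m⁴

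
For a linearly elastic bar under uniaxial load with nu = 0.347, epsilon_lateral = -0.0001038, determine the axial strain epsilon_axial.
Model: a linearly elastic bar under uniaxial load, so epsilon_lateral = -nu·epsilon_axial.
Solve for epsilon_axial: epsilon_axial = -epsilon_lateral / nu.
Substitute:
  epsilon_axial = -(-0.0001038) / 0.347
  epsilon_axial = 0.0002991
Final answer: epsilon_axial = 0.0002991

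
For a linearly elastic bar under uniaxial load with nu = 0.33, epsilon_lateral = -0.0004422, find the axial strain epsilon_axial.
Model: a linearly elastic bar under uniaxial load, so epsilon_lateral = -nu·epsilon_axial.
Solve for epsilon_axial: epsilon_axial = -epsilon_lateral / nu.
Substitute:
  epsilon_axial = -(-0.0004422) / 0.33
  epsilon_axial = 0.00134
Final answer: epsilon_axial = 0.00134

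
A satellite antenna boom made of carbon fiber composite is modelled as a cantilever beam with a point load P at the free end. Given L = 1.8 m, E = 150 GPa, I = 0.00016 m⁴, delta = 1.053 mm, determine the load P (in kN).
Model: a cantilever beam with a point load P at the free end, so delta = (P·L^3) / (3·E·I).
Solve for P: P = (3·delta·E·I) / L^3.
Convert to SI units:
  E = 150 GPa = 1.5 × 10¹¹ Pa
  delta = 1.053 mm = 0.001053 m
Substitute:
  P = (3 × 0.001053 × (1.5 × 10¹¹) × 0.00016) / 1.8^3
  P = 13000 N
Convert: P = 13000 N = 13 kN
Final answer: P = 13 kN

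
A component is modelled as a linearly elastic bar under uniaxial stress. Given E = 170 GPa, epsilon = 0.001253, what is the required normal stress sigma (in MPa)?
Model: a linearly elastic bar under uniaxial stress, so epsilon = sigma / E.
Solve for sigma: sigma = epsilon·E.
Convert to SI units:
  E = 170 GPa = 1.7 × 10¹¹ Pa
Substitute:
  sigma = 0.001253 × (1.7 × 10¹¹)
  sigma = 2.13 × 10⁸ Pa
Convert: sigma = 2.13 × 10⁸ Pa = 213 MPa
Final answer: sigma = 213 MPa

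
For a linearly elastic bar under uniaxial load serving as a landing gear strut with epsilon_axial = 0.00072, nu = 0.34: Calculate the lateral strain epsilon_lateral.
Model: a linearly elastic bar under uniaxial load, so epsilon_lateral = -nu·epsilon_axial.
Substitute:
  epsilon_lateral = -(0.34 × 0.00072)
  epsilon_lateral = -0.0002448
Final answer: epsilon_lateral = -0.0002448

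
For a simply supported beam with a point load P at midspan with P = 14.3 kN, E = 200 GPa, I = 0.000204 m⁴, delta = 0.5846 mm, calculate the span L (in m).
Model: a simply supported beam with a point load P at midspan, so delta = (P·L^3) / (48·E·I).
Solve for L: L = ((48·delta·E·I) / P)^(1/3).
Convert to SI units:
  P = 14.3 kN = 14300 N
  E = 200 GPa = 2 × 10¹¹ Pa
  delta = 0.5846 mm = 0.0005846 m
Substitute:
  L = ((48 × 0.0005846 × (2 × 10¹¹) × 0.000204) / 14300)^(1/3)
  L = 4.31 m
Final answer: L = 4.31 m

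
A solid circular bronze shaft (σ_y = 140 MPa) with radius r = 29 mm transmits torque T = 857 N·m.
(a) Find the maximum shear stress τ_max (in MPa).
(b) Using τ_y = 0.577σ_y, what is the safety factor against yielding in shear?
(a) For a solid circular shaft, τ_max = T·r/J with J = π·r^4/2, i.e. τ_max = 2·T / (π·r^3). Convert r = 29 mm = 0.029 m.
  τ_max = (2 × 857) / (π × 0.029^3) = 2.237 × 10⁷ Pa = 22.37 MPa
(b) τ_y = 0.577 × 140 = 80.78 MPa
  SF = τ_y/τ_max = 80.78 / 22.37 = 3.611
Final answer: (a) τ_max = 22.37 MPa, (b) SF = 3.611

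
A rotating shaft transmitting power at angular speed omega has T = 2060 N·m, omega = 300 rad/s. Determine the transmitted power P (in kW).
Model: a rotating shaft transmitting power at angular speed omega, so P = T·omega.
Substitute:
  P = 2060 × 300
  P = 618000 W
Convert: P = 618000 W = 618 kW
Final answer: P = 618 kW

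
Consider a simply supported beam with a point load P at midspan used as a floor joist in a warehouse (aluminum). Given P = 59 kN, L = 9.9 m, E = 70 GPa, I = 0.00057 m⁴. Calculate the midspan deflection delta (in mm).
Model: a simply supported beam with a point load P at midspan, so delta = (P·L^3) / (48·E·I).
Convert to SI units:
  P = 59 kN = 59000 N
  E = 70 GPa = 7 × 10¹⁰ Pa
Substitute:
  delta = (59000 × 9.9^3) / (48 × (7 × 10¹⁰) × 0.00057)
  delta = 0.02989 m
Convert: delta = 0.02989 m = 29.89 mm
Final answer: delta = 29.89 mm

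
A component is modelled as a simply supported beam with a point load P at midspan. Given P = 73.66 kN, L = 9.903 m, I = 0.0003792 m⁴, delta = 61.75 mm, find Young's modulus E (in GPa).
Model: a simply supported beam with a point load P at midspan, so delta = (P·L^3) / (48·E·I).
Solve for E: E = (P·L^3) / (48·delta·I).
Convert to SI units:
  P = 73.66 kN = 73660 N
  delta = 61.75 mm = 0.06175 m
Substitute:
  E = (73660 × 9.903^3) / (48 × 0.06175 × 0.0003792)
  E = 6.365 × 10¹⁰ Pa
Convert: E = 6.365 × 10¹⁰ Pa = 63.65 GPa
Final answer: E = 63.65 GPa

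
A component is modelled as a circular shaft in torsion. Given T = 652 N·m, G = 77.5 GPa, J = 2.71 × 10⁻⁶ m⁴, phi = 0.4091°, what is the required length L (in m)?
Model: a circular shaft in torsion, so phi = (T·L) / (G·J).
Solve for L: L = (phi·G·J) / T.
Convert to SI units:
  G = 77.5 GPa = 7.75 × 10¹⁰ Pa
  phi = 0.4091° = 0.00714 rad
Substitute:
  L = (0.00714 × (7.75 × 10¹⁰) × (2.71 × 10⁻⁶)) / 652
  L = 2.3 m
Final answer: L = 2.3 m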